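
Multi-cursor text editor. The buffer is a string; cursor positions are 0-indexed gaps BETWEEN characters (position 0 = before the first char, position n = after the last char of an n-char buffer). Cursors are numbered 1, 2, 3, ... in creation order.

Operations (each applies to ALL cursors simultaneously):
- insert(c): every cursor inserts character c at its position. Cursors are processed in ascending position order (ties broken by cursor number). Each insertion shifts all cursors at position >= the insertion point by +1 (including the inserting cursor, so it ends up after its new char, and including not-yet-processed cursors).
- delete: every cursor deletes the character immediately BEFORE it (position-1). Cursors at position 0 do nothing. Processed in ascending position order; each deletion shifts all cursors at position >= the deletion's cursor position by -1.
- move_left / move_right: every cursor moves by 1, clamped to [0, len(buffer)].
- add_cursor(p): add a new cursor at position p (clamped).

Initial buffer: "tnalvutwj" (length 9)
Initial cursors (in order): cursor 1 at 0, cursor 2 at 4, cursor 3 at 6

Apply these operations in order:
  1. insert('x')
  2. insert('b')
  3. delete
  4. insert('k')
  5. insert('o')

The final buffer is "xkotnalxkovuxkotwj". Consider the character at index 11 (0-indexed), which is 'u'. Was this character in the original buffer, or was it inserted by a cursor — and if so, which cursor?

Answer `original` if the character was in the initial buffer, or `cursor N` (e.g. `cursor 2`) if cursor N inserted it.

Answer: original

Derivation:
After op 1 (insert('x')): buffer="xtnalxvuxtwj" (len 12), cursors c1@1 c2@6 c3@9, authorship 1....2..3...
After op 2 (insert('b')): buffer="xbtnalxbvuxbtwj" (len 15), cursors c1@2 c2@8 c3@12, authorship 11....22..33...
After op 3 (delete): buffer="xtnalxvuxtwj" (len 12), cursors c1@1 c2@6 c3@9, authorship 1....2..3...
After op 4 (insert('k')): buffer="xktnalxkvuxktwj" (len 15), cursors c1@2 c2@8 c3@12, authorship 11....22..33...
After op 5 (insert('o')): buffer="xkotnalxkovuxkotwj" (len 18), cursors c1@3 c2@10 c3@15, authorship 111....222..333...
Authorship (.=original, N=cursor N): 1 1 1 . . . . 2 2 2 . . 3 3 3 . . .
Index 11: author = original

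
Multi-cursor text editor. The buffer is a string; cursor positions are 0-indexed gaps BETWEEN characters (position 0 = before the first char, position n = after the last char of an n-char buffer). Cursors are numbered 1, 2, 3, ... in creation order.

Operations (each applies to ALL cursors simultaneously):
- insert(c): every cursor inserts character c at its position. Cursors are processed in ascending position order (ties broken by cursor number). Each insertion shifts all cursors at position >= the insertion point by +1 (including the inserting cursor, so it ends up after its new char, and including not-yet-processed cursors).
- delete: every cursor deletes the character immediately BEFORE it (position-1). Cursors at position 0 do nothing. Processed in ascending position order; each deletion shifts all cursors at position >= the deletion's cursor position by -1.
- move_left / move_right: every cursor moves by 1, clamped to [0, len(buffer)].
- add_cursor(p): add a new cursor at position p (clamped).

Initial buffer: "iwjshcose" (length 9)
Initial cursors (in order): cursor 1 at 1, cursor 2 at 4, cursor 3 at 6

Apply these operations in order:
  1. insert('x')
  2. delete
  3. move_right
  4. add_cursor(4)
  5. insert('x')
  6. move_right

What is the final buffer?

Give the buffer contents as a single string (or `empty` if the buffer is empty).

Answer: iwxjsxhxcoxse

Derivation:
After op 1 (insert('x')): buffer="ixwjsxhcxose" (len 12), cursors c1@2 c2@6 c3@9, authorship .1...2..3...
After op 2 (delete): buffer="iwjshcose" (len 9), cursors c1@1 c2@4 c3@6, authorship .........
After op 3 (move_right): buffer="iwjshcose" (len 9), cursors c1@2 c2@5 c3@7, authorship .........
After op 4 (add_cursor(4)): buffer="iwjshcose" (len 9), cursors c1@2 c4@4 c2@5 c3@7, authorship .........
After op 5 (insert('x')): buffer="iwxjsxhxcoxse" (len 13), cursors c1@3 c4@6 c2@8 c3@11, authorship ..1..4.2..3..
After op 6 (move_right): buffer="iwxjsxhxcoxse" (len 13), cursors c1@4 c4@7 c2@9 c3@12, authorship ..1..4.2..3..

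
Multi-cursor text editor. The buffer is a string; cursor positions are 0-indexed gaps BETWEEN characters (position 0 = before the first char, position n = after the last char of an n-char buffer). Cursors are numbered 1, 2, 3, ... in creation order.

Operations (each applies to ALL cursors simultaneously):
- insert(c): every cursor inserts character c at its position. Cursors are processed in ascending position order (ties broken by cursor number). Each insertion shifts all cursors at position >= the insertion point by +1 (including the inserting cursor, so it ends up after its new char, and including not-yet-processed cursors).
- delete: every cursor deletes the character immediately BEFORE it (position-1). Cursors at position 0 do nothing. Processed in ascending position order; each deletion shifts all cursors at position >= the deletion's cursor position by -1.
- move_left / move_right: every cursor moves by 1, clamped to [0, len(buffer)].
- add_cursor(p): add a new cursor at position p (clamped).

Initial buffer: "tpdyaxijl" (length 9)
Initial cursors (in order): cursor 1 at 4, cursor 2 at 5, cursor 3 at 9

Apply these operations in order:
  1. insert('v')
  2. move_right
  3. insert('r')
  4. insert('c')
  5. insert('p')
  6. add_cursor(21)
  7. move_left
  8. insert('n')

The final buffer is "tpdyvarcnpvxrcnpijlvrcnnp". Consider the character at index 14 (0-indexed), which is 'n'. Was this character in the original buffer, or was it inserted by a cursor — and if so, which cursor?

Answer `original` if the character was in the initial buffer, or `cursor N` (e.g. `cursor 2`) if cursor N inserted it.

After op 1 (insert('v')): buffer="tpdyvavxijlv" (len 12), cursors c1@5 c2@7 c3@12, authorship ....1.2....3
After op 2 (move_right): buffer="tpdyvavxijlv" (len 12), cursors c1@6 c2@8 c3@12, authorship ....1.2....3
After op 3 (insert('r')): buffer="tpdyvarvxrijlvr" (len 15), cursors c1@7 c2@10 c3@15, authorship ....1.12.2...33
After op 4 (insert('c')): buffer="tpdyvarcvxrcijlvrc" (len 18), cursors c1@8 c2@12 c3@18, authorship ....1.112.22...333
After op 5 (insert('p')): buffer="tpdyvarcpvxrcpijlvrcp" (len 21), cursors c1@9 c2@14 c3@21, authorship ....1.1112.222...3333
After op 6 (add_cursor(21)): buffer="tpdyvarcpvxrcpijlvrcp" (len 21), cursors c1@9 c2@14 c3@21 c4@21, authorship ....1.1112.222...3333
After op 7 (move_left): buffer="tpdyvarcpvxrcpijlvrcp" (len 21), cursors c1@8 c2@13 c3@20 c4@20, authorship ....1.1112.222...3333
After op 8 (insert('n')): buffer="tpdyvarcnpvxrcnpijlvrcnnp" (len 25), cursors c1@9 c2@15 c3@24 c4@24, authorship ....1.11112.2222...333343
Authorship (.=original, N=cursor N): . . . . 1 . 1 1 1 1 2 . 2 2 2 2 . . . 3 3 3 3 4 3
Index 14: author = 2

Answer: cursor 2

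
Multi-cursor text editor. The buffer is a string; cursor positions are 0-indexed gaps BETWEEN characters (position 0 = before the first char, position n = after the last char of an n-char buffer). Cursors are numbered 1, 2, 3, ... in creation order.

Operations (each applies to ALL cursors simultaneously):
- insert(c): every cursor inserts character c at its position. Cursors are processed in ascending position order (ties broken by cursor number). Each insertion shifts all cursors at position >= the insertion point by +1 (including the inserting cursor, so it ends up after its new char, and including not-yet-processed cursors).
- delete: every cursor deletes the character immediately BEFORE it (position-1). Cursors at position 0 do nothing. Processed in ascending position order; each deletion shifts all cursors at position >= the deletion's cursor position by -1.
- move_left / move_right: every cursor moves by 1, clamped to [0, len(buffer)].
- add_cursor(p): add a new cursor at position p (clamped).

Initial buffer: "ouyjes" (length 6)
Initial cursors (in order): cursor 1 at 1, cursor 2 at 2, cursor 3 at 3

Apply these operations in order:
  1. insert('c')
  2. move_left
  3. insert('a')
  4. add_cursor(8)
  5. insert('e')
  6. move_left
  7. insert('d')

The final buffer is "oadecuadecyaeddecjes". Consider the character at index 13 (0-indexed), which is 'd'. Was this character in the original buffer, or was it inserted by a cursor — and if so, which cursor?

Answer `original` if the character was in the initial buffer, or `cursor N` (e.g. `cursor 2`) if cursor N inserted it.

Answer: cursor 3

Derivation:
After op 1 (insert('c')): buffer="ocucycjes" (len 9), cursors c1@2 c2@4 c3@6, authorship .1.2.3...
After op 2 (move_left): buffer="ocucycjes" (len 9), cursors c1@1 c2@3 c3@5, authorship .1.2.3...
After op 3 (insert('a')): buffer="oacuacyacjes" (len 12), cursors c1@2 c2@5 c3@8, authorship .11.22.33...
After op 4 (add_cursor(8)): buffer="oacuacyacjes" (len 12), cursors c1@2 c2@5 c3@8 c4@8, authorship .11.22.33...
After op 5 (insert('e')): buffer="oaecuaecyaeecjes" (len 16), cursors c1@3 c2@7 c3@12 c4@12, authorship .111.222.3343...
After op 6 (move_left): buffer="oaecuaecyaeecjes" (len 16), cursors c1@2 c2@6 c3@11 c4@11, authorship .111.222.3343...
After op 7 (insert('d')): buffer="oadecuadecyaeddecjes" (len 20), cursors c1@3 c2@8 c3@15 c4@15, authorship .1111.2222.333443...
Authorship (.=original, N=cursor N): . 1 1 1 1 . 2 2 2 2 . 3 3 3 4 4 3 . . .
Index 13: author = 3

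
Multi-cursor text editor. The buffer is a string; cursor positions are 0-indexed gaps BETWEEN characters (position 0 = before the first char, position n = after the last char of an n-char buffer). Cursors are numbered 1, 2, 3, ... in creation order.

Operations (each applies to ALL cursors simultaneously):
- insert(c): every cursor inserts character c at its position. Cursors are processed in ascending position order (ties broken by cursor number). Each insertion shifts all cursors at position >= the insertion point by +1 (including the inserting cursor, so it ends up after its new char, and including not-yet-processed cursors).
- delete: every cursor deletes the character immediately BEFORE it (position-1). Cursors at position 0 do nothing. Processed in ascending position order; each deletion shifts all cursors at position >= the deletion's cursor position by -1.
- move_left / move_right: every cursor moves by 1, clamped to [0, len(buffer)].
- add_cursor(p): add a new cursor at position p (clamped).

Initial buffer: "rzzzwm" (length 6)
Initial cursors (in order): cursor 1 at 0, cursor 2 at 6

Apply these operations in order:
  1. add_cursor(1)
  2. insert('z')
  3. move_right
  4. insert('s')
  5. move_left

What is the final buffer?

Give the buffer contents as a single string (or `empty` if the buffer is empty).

After op 1 (add_cursor(1)): buffer="rzzzwm" (len 6), cursors c1@0 c3@1 c2@6, authorship ......
After op 2 (insert('z')): buffer="zrzzzzwmz" (len 9), cursors c1@1 c3@3 c2@9, authorship 1.3.....2
After op 3 (move_right): buffer="zrzzzzwmz" (len 9), cursors c1@2 c3@4 c2@9, authorship 1.3.....2
After op 4 (insert('s')): buffer="zrszzszzwmzs" (len 12), cursors c1@3 c3@6 c2@12, authorship 1.13.3....22
After op 5 (move_left): buffer="zrszzszzwmzs" (len 12), cursors c1@2 c3@5 c2@11, authorship 1.13.3....22

Answer: zrszzszzwmzs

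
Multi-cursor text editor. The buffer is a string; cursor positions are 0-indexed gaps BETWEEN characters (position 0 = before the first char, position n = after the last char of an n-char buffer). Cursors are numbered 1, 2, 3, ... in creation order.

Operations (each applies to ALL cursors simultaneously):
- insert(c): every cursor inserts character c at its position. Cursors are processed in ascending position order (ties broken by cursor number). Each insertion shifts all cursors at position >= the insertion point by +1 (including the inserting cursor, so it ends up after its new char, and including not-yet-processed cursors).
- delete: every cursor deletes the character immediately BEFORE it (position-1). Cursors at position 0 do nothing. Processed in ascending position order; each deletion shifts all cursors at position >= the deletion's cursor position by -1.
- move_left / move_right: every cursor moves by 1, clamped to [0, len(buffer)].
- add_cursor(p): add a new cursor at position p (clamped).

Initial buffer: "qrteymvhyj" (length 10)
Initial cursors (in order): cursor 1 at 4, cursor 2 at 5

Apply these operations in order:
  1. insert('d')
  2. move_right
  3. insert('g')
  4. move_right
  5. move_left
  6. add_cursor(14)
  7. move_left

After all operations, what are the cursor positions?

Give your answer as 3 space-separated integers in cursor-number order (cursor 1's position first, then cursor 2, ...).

After op 1 (insert('d')): buffer="qrtedydmvhyj" (len 12), cursors c1@5 c2@7, authorship ....1.2.....
After op 2 (move_right): buffer="qrtedydmvhyj" (len 12), cursors c1@6 c2@8, authorship ....1.2.....
After op 3 (insert('g')): buffer="qrtedygdmgvhyj" (len 14), cursors c1@7 c2@10, authorship ....1.12.2....
After op 4 (move_right): buffer="qrtedygdmgvhyj" (len 14), cursors c1@8 c2@11, authorship ....1.12.2....
After op 5 (move_left): buffer="qrtedygdmgvhyj" (len 14), cursors c1@7 c2@10, authorship ....1.12.2....
After op 6 (add_cursor(14)): buffer="qrtedygdmgvhyj" (len 14), cursors c1@7 c2@10 c3@14, authorship ....1.12.2....
After op 7 (move_left): buffer="qrtedygdmgvhyj" (len 14), cursors c1@6 c2@9 c3@13, authorship ....1.12.2....

Answer: 6 9 13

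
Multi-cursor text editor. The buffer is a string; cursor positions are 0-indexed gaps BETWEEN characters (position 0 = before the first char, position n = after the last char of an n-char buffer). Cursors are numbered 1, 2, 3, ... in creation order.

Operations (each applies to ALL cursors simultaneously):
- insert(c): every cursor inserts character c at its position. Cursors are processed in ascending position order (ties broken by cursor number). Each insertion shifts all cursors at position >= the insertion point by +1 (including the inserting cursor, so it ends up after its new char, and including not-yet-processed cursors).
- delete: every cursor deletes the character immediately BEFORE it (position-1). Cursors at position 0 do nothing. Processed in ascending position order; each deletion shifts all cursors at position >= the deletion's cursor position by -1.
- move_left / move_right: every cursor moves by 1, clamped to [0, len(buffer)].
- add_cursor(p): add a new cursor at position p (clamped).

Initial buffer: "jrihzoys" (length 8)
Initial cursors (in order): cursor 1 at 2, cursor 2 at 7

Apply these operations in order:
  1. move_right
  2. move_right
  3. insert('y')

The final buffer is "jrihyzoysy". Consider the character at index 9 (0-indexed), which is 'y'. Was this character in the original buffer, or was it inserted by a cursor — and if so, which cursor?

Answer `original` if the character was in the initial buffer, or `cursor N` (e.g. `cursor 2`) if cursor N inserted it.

After op 1 (move_right): buffer="jrihzoys" (len 8), cursors c1@3 c2@8, authorship ........
After op 2 (move_right): buffer="jrihzoys" (len 8), cursors c1@4 c2@8, authorship ........
After op 3 (insert('y')): buffer="jrihyzoysy" (len 10), cursors c1@5 c2@10, authorship ....1....2
Authorship (.=original, N=cursor N): . . . . 1 . . . . 2
Index 9: author = 2

Answer: cursor 2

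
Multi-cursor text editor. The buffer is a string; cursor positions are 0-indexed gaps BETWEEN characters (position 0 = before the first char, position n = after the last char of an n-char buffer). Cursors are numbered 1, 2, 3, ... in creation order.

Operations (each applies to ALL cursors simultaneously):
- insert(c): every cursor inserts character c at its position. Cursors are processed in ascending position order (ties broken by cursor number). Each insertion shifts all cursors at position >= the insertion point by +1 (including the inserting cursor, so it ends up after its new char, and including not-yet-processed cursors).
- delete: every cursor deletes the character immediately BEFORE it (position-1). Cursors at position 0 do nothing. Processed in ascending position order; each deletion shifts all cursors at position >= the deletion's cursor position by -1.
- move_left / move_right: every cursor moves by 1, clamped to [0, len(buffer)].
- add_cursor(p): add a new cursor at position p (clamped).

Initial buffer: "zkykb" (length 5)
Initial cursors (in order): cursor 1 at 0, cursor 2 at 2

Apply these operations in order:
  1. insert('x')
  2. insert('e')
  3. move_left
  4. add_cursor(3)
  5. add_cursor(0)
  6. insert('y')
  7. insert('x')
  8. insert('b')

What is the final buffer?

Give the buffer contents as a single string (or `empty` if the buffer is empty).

After op 1 (insert('x')): buffer="xzkxykb" (len 7), cursors c1@1 c2@4, authorship 1..2...
After op 2 (insert('e')): buffer="xezkxeykb" (len 9), cursors c1@2 c2@6, authorship 11..22...
After op 3 (move_left): buffer="xezkxeykb" (len 9), cursors c1@1 c2@5, authorship 11..22...
After op 4 (add_cursor(3)): buffer="xezkxeykb" (len 9), cursors c1@1 c3@3 c2@5, authorship 11..22...
After op 5 (add_cursor(0)): buffer="xezkxeykb" (len 9), cursors c4@0 c1@1 c3@3 c2@5, authorship 11..22...
After op 6 (insert('y')): buffer="yxyezykxyeykb" (len 13), cursors c4@1 c1@3 c3@6 c2@9, authorship 4111.3.222...
After op 7 (insert('x')): buffer="yxxyxezyxkxyxeykb" (len 17), cursors c4@2 c1@5 c3@9 c2@13, authorship 441111.33.2222...
After op 8 (insert('b')): buffer="yxbxyxbezyxbkxyxbeykb" (len 21), cursors c4@3 c1@7 c3@12 c2@17, authorship 44411111.333.22222...

Answer: yxbxyxbezyxbkxyxbeykb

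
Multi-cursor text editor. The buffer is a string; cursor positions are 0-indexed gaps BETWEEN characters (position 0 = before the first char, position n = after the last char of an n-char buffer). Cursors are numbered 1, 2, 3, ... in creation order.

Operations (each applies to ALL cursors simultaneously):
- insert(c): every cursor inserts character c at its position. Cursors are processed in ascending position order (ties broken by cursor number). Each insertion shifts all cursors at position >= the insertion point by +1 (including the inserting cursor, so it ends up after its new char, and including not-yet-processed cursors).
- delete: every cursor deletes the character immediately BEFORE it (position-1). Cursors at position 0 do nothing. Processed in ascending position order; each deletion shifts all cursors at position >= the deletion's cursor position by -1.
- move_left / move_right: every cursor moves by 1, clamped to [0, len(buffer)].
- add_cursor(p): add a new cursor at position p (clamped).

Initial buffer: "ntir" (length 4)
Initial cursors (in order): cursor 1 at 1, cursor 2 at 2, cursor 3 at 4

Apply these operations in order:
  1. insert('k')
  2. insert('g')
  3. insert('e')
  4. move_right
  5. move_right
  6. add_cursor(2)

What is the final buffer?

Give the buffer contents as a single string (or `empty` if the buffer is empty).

Answer: nkgetkgeirkge

Derivation:
After op 1 (insert('k')): buffer="nktkirk" (len 7), cursors c1@2 c2@4 c3@7, authorship .1.2..3
After op 2 (insert('g')): buffer="nkgtkgirkg" (len 10), cursors c1@3 c2@6 c3@10, authorship .11.22..33
After op 3 (insert('e')): buffer="nkgetkgeirkge" (len 13), cursors c1@4 c2@8 c3@13, authorship .111.222..333
After op 4 (move_right): buffer="nkgetkgeirkge" (len 13), cursors c1@5 c2@9 c3@13, authorship .111.222..333
After op 5 (move_right): buffer="nkgetkgeirkge" (len 13), cursors c1@6 c2@10 c3@13, authorship .111.222..333
After op 6 (add_cursor(2)): buffer="nkgetkgeirkge" (len 13), cursors c4@2 c1@6 c2@10 c3@13, authorship .111.222..333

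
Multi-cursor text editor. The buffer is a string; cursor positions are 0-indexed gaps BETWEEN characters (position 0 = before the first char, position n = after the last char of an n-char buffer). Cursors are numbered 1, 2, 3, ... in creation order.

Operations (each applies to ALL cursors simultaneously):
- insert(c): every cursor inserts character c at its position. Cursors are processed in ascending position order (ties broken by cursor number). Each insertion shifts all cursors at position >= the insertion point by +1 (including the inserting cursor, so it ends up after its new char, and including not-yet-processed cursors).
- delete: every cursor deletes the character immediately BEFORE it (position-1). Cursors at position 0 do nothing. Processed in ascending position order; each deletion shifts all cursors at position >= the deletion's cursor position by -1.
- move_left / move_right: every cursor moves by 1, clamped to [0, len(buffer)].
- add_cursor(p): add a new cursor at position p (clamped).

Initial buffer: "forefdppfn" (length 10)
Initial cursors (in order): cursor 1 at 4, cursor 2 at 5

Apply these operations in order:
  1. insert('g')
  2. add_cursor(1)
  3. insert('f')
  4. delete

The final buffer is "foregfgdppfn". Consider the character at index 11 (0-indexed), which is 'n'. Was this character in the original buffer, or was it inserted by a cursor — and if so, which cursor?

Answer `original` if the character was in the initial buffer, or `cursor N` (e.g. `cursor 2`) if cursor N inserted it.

Answer: original

Derivation:
After op 1 (insert('g')): buffer="foregfgdppfn" (len 12), cursors c1@5 c2@7, authorship ....1.2.....
After op 2 (add_cursor(1)): buffer="foregfgdppfn" (len 12), cursors c3@1 c1@5 c2@7, authorship ....1.2.....
After op 3 (insert('f')): buffer="fforegffgfdppfn" (len 15), cursors c3@2 c1@7 c2@10, authorship .3...11.22.....
After op 4 (delete): buffer="foregfgdppfn" (len 12), cursors c3@1 c1@5 c2@7, authorship ....1.2.....
Authorship (.=original, N=cursor N): . . . . 1 . 2 . . . . .
Index 11: author = original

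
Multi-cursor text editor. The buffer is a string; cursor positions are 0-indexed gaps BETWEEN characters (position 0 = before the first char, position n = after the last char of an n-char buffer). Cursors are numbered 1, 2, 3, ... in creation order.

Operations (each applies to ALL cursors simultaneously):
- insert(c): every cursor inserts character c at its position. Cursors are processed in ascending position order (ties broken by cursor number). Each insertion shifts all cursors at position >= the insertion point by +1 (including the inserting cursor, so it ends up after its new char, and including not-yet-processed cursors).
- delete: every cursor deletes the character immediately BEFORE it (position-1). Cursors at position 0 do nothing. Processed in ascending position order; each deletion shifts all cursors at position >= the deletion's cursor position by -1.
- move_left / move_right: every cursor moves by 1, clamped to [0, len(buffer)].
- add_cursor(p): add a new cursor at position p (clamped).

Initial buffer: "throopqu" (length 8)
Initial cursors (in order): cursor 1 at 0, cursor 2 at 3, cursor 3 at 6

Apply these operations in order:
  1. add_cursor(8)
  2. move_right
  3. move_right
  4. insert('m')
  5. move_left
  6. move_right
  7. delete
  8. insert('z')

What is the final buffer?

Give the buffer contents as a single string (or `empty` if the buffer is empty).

After op 1 (add_cursor(8)): buffer="throopqu" (len 8), cursors c1@0 c2@3 c3@6 c4@8, authorship ........
After op 2 (move_right): buffer="throopqu" (len 8), cursors c1@1 c2@4 c3@7 c4@8, authorship ........
After op 3 (move_right): buffer="throopqu" (len 8), cursors c1@2 c2@5 c3@8 c4@8, authorship ........
After op 4 (insert('m')): buffer="thmroompqumm" (len 12), cursors c1@3 c2@7 c3@12 c4@12, authorship ..1...2...34
After op 5 (move_left): buffer="thmroompqumm" (len 12), cursors c1@2 c2@6 c3@11 c4@11, authorship ..1...2...34
After op 6 (move_right): buffer="thmroompqumm" (len 12), cursors c1@3 c2@7 c3@12 c4@12, authorship ..1...2...34
After op 7 (delete): buffer="throopqu" (len 8), cursors c1@2 c2@5 c3@8 c4@8, authorship ........
After op 8 (insert('z')): buffer="thzroozpquzz" (len 12), cursors c1@3 c2@7 c3@12 c4@12, authorship ..1...2...34

Answer: thzroozpquzz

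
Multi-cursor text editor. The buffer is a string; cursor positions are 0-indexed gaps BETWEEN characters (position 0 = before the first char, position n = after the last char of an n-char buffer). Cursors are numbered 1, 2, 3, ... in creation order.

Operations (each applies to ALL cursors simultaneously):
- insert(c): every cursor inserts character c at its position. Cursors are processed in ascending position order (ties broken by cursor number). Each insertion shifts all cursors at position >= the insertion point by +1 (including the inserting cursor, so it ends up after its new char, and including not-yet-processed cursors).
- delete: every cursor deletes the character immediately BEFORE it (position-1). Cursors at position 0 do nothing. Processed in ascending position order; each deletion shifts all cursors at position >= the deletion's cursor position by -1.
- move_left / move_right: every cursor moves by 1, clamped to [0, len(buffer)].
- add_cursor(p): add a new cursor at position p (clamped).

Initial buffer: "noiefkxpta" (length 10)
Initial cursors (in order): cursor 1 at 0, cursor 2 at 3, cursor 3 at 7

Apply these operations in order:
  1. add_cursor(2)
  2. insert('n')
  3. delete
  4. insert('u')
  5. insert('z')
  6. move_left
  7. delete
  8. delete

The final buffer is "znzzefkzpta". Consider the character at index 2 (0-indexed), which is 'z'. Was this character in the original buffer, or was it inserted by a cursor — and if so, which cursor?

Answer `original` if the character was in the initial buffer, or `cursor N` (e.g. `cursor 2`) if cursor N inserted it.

Answer: cursor 4

Derivation:
After op 1 (add_cursor(2)): buffer="noiefkxpta" (len 10), cursors c1@0 c4@2 c2@3 c3@7, authorship ..........
After op 2 (insert('n')): buffer="nnoninefkxnpta" (len 14), cursors c1@1 c4@4 c2@6 c3@11, authorship 1..4.2....3...
After op 3 (delete): buffer="noiefkxpta" (len 10), cursors c1@0 c4@2 c2@3 c3@7, authorship ..........
After op 4 (insert('u')): buffer="unouiuefkxupta" (len 14), cursors c1@1 c4@4 c2@6 c3@11, authorship 1..4.2....3...
After op 5 (insert('z')): buffer="uznouziuzefkxuzpta" (len 18), cursors c1@2 c4@6 c2@9 c3@15, authorship 11..44.22....33...
After op 6 (move_left): buffer="uznouziuzefkxuzpta" (len 18), cursors c1@1 c4@5 c2@8 c3@14, authorship 11..44.22....33...
After op 7 (delete): buffer="znozizefkxzpta" (len 14), cursors c1@0 c4@3 c2@5 c3@10, authorship 1..4.2....3...
After op 8 (delete): buffer="znzzefkzpta" (len 11), cursors c1@0 c4@2 c2@3 c3@7, authorship 1.42...3...
Authorship (.=original, N=cursor N): 1 . 4 2 . . . 3 . . .
Index 2: author = 4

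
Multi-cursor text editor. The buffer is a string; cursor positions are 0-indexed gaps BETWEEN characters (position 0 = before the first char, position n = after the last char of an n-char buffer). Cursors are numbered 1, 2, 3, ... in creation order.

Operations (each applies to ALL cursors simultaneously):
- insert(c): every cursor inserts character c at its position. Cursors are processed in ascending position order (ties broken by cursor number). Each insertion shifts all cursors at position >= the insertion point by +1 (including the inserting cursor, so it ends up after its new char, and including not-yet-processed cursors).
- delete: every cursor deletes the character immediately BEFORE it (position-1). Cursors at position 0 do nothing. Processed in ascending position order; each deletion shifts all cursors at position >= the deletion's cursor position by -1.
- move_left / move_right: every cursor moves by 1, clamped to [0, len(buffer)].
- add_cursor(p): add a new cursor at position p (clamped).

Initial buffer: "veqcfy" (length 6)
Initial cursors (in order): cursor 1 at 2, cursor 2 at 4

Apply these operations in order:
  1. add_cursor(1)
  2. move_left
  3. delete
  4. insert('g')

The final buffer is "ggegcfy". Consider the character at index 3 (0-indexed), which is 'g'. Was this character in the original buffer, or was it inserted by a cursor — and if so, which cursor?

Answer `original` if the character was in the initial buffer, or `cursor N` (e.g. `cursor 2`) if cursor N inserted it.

After op 1 (add_cursor(1)): buffer="veqcfy" (len 6), cursors c3@1 c1@2 c2@4, authorship ......
After op 2 (move_left): buffer="veqcfy" (len 6), cursors c3@0 c1@1 c2@3, authorship ......
After op 3 (delete): buffer="ecfy" (len 4), cursors c1@0 c3@0 c2@1, authorship ....
After op 4 (insert('g')): buffer="ggegcfy" (len 7), cursors c1@2 c3@2 c2@4, authorship 13.2...
Authorship (.=original, N=cursor N): 1 3 . 2 . . .
Index 3: author = 2

Answer: cursor 2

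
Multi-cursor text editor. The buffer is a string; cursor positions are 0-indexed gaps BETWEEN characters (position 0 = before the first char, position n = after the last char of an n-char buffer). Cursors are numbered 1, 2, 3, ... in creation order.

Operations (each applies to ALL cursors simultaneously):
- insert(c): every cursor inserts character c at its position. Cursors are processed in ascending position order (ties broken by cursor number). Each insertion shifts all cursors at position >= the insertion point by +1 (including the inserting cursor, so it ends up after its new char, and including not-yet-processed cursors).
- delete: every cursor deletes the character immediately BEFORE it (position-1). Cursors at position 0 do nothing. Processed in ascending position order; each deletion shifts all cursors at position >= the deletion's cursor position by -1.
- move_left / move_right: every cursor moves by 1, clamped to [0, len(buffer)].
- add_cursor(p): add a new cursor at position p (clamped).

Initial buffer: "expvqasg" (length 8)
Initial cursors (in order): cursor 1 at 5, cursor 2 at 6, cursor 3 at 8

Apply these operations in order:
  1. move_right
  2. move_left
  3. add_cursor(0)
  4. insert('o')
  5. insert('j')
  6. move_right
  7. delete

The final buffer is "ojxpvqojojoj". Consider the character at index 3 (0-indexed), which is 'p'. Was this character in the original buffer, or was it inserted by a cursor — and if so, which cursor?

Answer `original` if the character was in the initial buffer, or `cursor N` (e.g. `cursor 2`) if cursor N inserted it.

After op 1 (move_right): buffer="expvqasg" (len 8), cursors c1@6 c2@7 c3@8, authorship ........
After op 2 (move_left): buffer="expvqasg" (len 8), cursors c1@5 c2@6 c3@7, authorship ........
After op 3 (add_cursor(0)): buffer="expvqasg" (len 8), cursors c4@0 c1@5 c2@6 c3@7, authorship ........
After op 4 (insert('o')): buffer="oexpvqoaosog" (len 12), cursors c4@1 c1@7 c2@9 c3@11, authorship 4.....1.2.3.
After op 5 (insert('j')): buffer="ojexpvqojaojsojg" (len 16), cursors c4@2 c1@9 c2@12 c3@15, authorship 44.....11.22.33.
After op 6 (move_right): buffer="ojexpvqojaojsojg" (len 16), cursors c4@3 c1@10 c2@13 c3@16, authorship 44.....11.22.33.
After op 7 (delete): buffer="ojxpvqojojoj" (len 12), cursors c4@2 c1@8 c2@10 c3@12, authorship 44....112233
Authorship (.=original, N=cursor N): 4 4 . . . . 1 1 2 2 3 3
Index 3: author = original

Answer: original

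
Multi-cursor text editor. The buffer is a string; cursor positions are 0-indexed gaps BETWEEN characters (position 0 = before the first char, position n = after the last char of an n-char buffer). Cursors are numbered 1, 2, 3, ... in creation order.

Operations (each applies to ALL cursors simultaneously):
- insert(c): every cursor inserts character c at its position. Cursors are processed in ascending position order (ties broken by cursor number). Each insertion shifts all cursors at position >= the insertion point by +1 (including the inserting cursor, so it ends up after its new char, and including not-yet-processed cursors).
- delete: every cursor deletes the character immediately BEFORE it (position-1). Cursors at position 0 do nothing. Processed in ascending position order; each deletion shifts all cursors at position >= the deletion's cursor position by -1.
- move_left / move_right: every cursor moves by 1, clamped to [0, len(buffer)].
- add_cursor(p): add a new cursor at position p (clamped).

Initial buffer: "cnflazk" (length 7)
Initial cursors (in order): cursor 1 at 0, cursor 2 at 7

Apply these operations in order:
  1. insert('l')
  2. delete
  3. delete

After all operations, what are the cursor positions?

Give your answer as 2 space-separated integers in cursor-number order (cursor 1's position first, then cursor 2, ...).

After op 1 (insert('l')): buffer="lcnflazkl" (len 9), cursors c1@1 c2@9, authorship 1.......2
After op 2 (delete): buffer="cnflazk" (len 7), cursors c1@0 c2@7, authorship .......
After op 3 (delete): buffer="cnflaz" (len 6), cursors c1@0 c2@6, authorship ......

Answer: 0 6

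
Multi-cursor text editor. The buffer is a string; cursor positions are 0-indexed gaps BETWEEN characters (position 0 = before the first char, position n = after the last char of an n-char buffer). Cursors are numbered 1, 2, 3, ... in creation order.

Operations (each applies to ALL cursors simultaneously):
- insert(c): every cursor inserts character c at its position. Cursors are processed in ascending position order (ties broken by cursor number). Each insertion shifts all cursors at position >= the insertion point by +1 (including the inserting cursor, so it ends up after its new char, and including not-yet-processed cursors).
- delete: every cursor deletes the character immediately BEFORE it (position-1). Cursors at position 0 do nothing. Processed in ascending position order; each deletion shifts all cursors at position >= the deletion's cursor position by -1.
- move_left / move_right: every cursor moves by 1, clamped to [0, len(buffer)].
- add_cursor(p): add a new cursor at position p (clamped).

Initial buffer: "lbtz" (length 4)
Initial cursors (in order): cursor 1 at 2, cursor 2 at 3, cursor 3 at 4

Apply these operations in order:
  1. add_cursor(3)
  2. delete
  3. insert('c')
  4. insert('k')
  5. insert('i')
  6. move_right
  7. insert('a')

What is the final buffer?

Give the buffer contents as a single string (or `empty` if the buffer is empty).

After op 1 (add_cursor(3)): buffer="lbtz" (len 4), cursors c1@2 c2@3 c4@3 c3@4, authorship ....
After op 2 (delete): buffer="" (len 0), cursors c1@0 c2@0 c3@0 c4@0, authorship 
After op 3 (insert('c')): buffer="cccc" (len 4), cursors c1@4 c2@4 c3@4 c4@4, authorship 1234
After op 4 (insert('k')): buffer="cccckkkk" (len 8), cursors c1@8 c2@8 c3@8 c4@8, authorship 12341234
After op 5 (insert('i')): buffer="cccckkkkiiii" (len 12), cursors c1@12 c2@12 c3@12 c4@12, authorship 123412341234
After op 6 (move_right): buffer="cccckkkkiiii" (len 12), cursors c1@12 c2@12 c3@12 c4@12, authorship 123412341234
After op 7 (insert('a')): buffer="cccckkkkiiiiaaaa" (len 16), cursors c1@16 c2@16 c3@16 c4@16, authorship 1234123412341234

Answer: cccckkkkiiiiaaaa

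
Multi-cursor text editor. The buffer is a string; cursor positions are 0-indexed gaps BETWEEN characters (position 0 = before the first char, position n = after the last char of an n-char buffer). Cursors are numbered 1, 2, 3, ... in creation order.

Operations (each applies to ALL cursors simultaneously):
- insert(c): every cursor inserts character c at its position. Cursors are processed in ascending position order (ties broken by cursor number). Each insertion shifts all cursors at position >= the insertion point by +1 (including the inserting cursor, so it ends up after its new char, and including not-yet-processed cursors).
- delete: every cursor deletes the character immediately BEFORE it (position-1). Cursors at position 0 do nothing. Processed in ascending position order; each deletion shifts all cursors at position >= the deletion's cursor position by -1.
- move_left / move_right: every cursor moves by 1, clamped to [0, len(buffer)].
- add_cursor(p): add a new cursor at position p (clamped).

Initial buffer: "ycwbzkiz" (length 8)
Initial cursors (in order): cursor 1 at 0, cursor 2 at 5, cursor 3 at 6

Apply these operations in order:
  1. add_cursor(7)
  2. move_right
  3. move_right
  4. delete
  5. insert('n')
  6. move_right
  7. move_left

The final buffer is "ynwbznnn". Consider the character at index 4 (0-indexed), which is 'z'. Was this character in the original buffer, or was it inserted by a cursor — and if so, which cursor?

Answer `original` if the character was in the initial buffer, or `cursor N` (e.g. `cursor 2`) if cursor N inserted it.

After op 1 (add_cursor(7)): buffer="ycwbzkiz" (len 8), cursors c1@0 c2@5 c3@6 c4@7, authorship ........
After op 2 (move_right): buffer="ycwbzkiz" (len 8), cursors c1@1 c2@6 c3@7 c4@8, authorship ........
After op 3 (move_right): buffer="ycwbzkiz" (len 8), cursors c1@2 c2@7 c3@8 c4@8, authorship ........
After op 4 (delete): buffer="ywbz" (len 4), cursors c1@1 c2@4 c3@4 c4@4, authorship ....
After op 5 (insert('n')): buffer="ynwbznnn" (len 8), cursors c1@2 c2@8 c3@8 c4@8, authorship .1...234
After op 6 (move_right): buffer="ynwbznnn" (len 8), cursors c1@3 c2@8 c3@8 c4@8, authorship .1...234
After op 7 (move_left): buffer="ynwbznnn" (len 8), cursors c1@2 c2@7 c3@7 c4@7, authorship .1...234
Authorship (.=original, N=cursor N): . 1 . . . 2 3 4
Index 4: author = original

Answer: original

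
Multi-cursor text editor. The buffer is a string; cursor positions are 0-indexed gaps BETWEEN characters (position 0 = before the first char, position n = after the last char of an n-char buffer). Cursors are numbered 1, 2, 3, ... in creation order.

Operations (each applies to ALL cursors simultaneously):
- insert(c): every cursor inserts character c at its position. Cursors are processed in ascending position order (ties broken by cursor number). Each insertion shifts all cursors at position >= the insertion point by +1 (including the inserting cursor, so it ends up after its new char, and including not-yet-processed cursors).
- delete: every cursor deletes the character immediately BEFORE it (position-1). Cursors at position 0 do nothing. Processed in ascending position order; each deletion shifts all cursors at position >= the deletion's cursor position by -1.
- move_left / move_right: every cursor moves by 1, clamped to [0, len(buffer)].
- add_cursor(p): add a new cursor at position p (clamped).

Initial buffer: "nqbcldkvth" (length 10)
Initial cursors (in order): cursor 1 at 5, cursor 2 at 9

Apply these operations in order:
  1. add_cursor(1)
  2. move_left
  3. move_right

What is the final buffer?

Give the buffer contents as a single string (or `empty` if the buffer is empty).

After op 1 (add_cursor(1)): buffer="nqbcldkvth" (len 10), cursors c3@1 c1@5 c2@9, authorship ..........
After op 2 (move_left): buffer="nqbcldkvth" (len 10), cursors c3@0 c1@4 c2@8, authorship ..........
After op 3 (move_right): buffer="nqbcldkvth" (len 10), cursors c3@1 c1@5 c2@9, authorship ..........

Answer: nqbcldkvth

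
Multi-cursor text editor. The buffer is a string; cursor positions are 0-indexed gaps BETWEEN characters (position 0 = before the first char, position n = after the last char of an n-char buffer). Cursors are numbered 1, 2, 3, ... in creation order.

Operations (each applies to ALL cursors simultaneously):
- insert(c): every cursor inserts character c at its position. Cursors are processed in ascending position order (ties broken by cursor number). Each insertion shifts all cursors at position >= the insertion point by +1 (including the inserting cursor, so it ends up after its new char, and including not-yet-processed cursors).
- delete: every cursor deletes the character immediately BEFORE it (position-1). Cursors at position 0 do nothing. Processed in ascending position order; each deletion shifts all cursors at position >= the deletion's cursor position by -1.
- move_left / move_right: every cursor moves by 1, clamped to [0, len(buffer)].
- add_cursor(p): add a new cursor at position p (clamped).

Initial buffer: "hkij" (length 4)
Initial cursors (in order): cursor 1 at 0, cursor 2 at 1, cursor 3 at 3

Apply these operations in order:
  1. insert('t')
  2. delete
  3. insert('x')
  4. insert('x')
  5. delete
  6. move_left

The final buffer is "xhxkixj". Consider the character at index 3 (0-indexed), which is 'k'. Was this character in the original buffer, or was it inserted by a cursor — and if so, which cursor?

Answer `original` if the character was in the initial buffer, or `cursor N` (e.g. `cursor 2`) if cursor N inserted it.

Answer: original

Derivation:
After op 1 (insert('t')): buffer="thtkitj" (len 7), cursors c1@1 c2@3 c3@6, authorship 1.2..3.
After op 2 (delete): buffer="hkij" (len 4), cursors c1@0 c2@1 c3@3, authorship ....
After op 3 (insert('x')): buffer="xhxkixj" (len 7), cursors c1@1 c2@3 c3@6, authorship 1.2..3.
After op 4 (insert('x')): buffer="xxhxxkixxj" (len 10), cursors c1@2 c2@5 c3@9, authorship 11.22..33.
After op 5 (delete): buffer="xhxkixj" (len 7), cursors c1@1 c2@3 c3@6, authorship 1.2..3.
After op 6 (move_left): buffer="xhxkixj" (len 7), cursors c1@0 c2@2 c3@5, authorship 1.2..3.
Authorship (.=original, N=cursor N): 1 . 2 . . 3 .
Index 3: author = original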